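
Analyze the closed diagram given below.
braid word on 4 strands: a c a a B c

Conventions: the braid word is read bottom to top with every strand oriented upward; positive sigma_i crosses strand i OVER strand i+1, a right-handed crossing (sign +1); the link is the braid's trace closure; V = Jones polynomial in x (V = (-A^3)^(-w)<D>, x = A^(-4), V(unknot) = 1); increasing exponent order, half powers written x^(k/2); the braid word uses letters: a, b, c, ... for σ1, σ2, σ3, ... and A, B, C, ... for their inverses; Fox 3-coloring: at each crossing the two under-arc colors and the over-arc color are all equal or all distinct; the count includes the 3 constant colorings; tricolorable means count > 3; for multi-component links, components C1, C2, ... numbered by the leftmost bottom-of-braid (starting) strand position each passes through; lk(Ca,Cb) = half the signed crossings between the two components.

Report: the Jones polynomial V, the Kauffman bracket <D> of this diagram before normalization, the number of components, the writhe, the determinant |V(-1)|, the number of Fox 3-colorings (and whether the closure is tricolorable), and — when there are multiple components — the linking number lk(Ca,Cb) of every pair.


V(x) = -x^(3/2) - 2x^(7/2) + x^(9/2) - x^(11/2) + x^(13/2)
bracket: A^-14 - A^-10 + A^-6 - 2A^-2 - A^6, w = +4
2 components, writhe +4, over 6 crossings
lk(C1,C2) = +1
det 6, colorings 9 of 3^6 — tricolorable
observation: the 1 component pair carries total linking +1


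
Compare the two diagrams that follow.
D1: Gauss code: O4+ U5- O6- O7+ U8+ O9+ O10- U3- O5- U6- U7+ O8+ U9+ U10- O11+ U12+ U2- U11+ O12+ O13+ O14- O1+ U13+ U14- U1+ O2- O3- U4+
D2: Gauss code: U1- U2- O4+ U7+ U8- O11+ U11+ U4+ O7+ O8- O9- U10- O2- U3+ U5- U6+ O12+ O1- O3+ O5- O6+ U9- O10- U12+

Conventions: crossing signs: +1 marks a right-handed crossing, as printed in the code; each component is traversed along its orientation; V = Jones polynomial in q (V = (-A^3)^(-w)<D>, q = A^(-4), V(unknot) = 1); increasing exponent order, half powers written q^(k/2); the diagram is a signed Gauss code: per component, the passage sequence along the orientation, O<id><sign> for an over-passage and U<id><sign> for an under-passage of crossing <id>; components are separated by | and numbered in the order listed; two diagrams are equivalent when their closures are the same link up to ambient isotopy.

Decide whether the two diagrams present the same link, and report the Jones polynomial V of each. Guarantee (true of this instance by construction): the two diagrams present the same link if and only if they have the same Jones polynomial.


equivalent: no
D1 (bracket A^6; 14 crossings at w = +2): V = 1
D2 (bracket A^4 + A^12 - A^16; 12 crossings at w = 0): V = -q^-4 + q^-3 + q^-1
key observation: 2 classes among 2 diagrams; unequal V(q) rules out equality


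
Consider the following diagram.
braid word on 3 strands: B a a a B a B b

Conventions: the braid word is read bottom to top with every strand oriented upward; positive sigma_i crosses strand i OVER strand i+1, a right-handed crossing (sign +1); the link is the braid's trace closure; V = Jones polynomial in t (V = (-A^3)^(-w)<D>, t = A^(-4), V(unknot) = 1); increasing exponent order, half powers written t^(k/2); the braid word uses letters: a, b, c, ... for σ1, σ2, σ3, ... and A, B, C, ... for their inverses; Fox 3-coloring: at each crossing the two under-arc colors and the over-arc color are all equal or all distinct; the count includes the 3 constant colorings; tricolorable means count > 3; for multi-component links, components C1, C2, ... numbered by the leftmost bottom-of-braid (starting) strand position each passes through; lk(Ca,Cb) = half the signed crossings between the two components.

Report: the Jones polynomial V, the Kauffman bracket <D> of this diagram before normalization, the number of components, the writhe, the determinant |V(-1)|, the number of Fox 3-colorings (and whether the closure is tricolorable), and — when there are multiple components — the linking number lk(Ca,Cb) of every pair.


V(t) = t^-1 - 1 + 2t - 2t^2 + 2t^3 - 2t^4 + t^5
bracket: A^-14 - 2A^-10 + 2A^-6 - 2A^-2 + 2A^2 - A^6 + A^10, w = +2
1 component, writhe +2, over 8 crossings
det 11, colorings 3 of 3^8 — not tricolorable
observation: w = +2 (over 8 crossings) is diagram-only; (-A^3)^(-2) removes it from V


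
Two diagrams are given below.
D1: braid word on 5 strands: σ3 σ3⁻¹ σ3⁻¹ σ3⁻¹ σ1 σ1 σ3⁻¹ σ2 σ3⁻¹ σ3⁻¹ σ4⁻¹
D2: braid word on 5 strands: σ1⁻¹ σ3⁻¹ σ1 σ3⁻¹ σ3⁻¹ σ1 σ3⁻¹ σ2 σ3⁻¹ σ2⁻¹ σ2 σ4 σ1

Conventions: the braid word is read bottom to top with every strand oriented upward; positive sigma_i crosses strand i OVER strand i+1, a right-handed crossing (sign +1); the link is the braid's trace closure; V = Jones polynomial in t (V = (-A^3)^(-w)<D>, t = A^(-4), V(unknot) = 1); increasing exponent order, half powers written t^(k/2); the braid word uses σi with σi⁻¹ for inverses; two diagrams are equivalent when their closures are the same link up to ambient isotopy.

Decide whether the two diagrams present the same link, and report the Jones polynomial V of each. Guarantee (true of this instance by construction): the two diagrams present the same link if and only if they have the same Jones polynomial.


equivalent: yes
D1 (bracket A^-11 + 2A^-3 - A + 2A^5 - 2A^9 + A^13 - A^17; 11 crossings at w = -3): V = t^(-13/2) - t^(-11/2) + 2t^(-9/2) - 2t^(-7/2) + t^(-5/2) - 2t^(-3/2) - t^(1/2)
D2 (bracket A^-5 + 2A^3 - A^7 + 2A^11 - 2A^15 + A^19 - A^23; 13 crossings at w = -1): V = t^(-13/2) - t^(-11/2) + 2t^(-9/2) - 2t^(-7/2) + t^(-5/2) - 2t^(-3/2) - t^(1/2)
key observation: one V(t) for all 2 diagrams — one class (guaranteed)


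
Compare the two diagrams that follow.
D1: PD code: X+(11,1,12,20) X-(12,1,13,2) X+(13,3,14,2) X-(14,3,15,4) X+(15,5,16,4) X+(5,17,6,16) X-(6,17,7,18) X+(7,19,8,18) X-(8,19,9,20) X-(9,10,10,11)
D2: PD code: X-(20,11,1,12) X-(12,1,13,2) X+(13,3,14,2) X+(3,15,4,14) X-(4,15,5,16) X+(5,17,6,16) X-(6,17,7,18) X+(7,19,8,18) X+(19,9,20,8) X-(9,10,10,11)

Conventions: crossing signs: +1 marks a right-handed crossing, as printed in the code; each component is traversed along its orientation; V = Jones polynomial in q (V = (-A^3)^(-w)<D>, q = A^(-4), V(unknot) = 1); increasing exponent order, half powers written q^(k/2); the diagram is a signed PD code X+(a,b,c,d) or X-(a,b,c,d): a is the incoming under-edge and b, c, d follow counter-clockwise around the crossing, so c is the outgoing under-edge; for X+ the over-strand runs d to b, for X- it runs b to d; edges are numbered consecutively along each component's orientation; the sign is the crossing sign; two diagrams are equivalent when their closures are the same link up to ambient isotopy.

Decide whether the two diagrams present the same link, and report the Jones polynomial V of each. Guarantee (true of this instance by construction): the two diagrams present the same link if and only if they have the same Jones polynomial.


equivalent: yes
V(D1) = 1  (w 0, c 10, <D> = 1)
V(D2) = 1  [10 crossings, <D> = 1, w = 0]
key observation: all 2 diagrams share one V(q), hence one class


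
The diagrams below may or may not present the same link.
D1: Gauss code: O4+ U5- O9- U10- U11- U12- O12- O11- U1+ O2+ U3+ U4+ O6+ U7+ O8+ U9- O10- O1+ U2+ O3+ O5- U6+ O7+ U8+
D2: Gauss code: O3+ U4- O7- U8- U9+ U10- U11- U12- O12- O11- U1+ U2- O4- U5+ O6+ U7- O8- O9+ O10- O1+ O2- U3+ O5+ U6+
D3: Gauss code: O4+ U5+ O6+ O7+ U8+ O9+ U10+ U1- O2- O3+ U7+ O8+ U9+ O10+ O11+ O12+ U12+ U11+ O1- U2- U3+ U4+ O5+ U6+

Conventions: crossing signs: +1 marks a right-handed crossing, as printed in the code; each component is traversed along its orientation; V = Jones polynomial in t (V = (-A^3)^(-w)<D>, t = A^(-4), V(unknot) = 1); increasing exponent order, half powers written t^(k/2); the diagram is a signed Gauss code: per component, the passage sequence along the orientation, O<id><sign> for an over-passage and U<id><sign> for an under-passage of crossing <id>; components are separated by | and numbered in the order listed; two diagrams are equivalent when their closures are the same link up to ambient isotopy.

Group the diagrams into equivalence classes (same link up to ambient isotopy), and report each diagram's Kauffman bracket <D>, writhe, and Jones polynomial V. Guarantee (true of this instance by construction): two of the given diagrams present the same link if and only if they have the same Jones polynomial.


grouping into links: {D1} | {D2} | {D3}
V(D1) = t + t^3 - t^4  (w +2, c 12, <D> = -A^-10 + A^-6 + A^2)
D2 (bracket -A^-18 + 2A^-14 - 2A^-10 + 3A^-6 - 2A^-2 + 2A^2 - A^6; 12 crossings at w = -2): V = -t^-3 + 2t^-2 - 2t^-1 + 3 - 2t + 2t^2 - t^3
D3 (bracket A^-8 - 2A^-4 + 1 - 2A^4 + 2A^8 + A^16; 12 crossings at w = +8): V = t^2 + 2t^4 - 2t^5 + t^6 - 2t^7 + t^8
why: 3 values of V(t) split the 3 diagrams


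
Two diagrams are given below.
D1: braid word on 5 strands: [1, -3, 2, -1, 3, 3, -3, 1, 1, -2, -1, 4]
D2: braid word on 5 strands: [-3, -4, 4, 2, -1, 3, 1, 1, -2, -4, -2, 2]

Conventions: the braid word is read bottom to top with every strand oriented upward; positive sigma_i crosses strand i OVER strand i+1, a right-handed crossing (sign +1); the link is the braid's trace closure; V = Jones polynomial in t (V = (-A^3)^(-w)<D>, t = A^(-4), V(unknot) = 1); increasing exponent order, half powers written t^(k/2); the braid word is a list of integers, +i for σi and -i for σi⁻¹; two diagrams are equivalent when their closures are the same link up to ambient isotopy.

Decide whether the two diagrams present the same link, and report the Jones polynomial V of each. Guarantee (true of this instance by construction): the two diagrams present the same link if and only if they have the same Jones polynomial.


equivalent: yes
D1 (bracket A^6; 12 crossings at w = +2): V = 1
V(D2) = 1  [12 crossings, <D> = 1, w = 0]
observation: from 12 to 12 crossings by R-moves: one link, two diagrams


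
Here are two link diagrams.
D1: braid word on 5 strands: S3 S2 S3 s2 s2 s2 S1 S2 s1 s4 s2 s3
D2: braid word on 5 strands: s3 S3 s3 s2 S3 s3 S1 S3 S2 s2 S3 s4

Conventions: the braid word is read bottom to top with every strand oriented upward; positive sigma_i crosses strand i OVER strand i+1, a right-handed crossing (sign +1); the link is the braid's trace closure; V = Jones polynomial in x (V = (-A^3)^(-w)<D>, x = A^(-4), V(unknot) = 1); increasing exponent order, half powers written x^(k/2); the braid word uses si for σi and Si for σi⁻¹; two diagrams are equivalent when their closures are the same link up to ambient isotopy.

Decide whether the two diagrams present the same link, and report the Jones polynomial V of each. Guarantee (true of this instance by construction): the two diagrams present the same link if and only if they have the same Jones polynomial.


same link: no
V(D1) = x + x^3 - x^4  [12 crossings, <D> = -A^-10 + A^-6 + A^2, w = +2]
D2 (bracket 1; 12 crossings at w = 0): V = 1
note: V(x) takes 2 values over 2 diagrams, fixing the grouping


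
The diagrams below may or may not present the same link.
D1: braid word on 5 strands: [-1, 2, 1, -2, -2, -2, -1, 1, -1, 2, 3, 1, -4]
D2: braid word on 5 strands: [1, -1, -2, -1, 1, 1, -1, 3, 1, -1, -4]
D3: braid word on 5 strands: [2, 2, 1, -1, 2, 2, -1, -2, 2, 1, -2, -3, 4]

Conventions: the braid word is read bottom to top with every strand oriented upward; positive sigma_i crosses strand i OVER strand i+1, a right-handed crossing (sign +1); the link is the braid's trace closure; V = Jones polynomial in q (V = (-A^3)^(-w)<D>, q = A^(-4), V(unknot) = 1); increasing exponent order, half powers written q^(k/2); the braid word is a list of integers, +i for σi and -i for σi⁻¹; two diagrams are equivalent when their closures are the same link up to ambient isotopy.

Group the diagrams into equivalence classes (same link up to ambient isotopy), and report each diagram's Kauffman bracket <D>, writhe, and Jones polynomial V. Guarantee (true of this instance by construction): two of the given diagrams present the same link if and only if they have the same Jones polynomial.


grouping into links: {D1} | {D2} | {D3}
V(D1) = q^(-7/2) - q^(-5/2) + q^(-3/2) - 2q^(-1/2) - q^(3/2)  (w -1, c 13, <D> = A^-9 + 2A^-1 - A^3 + A^7 - A^11)
D2 (bracket A^-5 + A^-1; 11 crossings at w = -1): V = -q^(-1/2) - q^(1/2)
V(D3) = -q^(1/2) - q^(3/2) - q^(5/2) + q^(9/2)  [13 crossings, <D> = -A^-9 + A^-1 + A^3 + A^7, w = +3]
why: V(q) takes 3 values over 3 diagrams, fixing the grouping


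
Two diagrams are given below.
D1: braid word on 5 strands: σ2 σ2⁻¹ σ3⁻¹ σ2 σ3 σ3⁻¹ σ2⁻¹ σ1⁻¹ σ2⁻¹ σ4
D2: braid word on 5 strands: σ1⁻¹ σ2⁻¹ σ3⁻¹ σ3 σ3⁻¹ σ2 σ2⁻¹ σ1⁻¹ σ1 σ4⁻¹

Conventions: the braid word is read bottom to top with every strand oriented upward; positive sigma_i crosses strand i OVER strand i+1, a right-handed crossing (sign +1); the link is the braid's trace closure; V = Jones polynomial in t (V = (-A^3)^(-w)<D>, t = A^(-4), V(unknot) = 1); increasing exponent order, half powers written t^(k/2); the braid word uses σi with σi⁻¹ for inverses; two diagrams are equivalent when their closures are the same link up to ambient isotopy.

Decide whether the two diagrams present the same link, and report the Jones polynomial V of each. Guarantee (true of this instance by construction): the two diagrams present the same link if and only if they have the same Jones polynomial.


equivalent: yes
V(D1) = 1  (w -2, c 10, <D> = A^-6)
V(D2) = 1  [10 crossings, <D> = A^-12, w = -4]
key observation: all 2 diagrams share one V(t), hence one class


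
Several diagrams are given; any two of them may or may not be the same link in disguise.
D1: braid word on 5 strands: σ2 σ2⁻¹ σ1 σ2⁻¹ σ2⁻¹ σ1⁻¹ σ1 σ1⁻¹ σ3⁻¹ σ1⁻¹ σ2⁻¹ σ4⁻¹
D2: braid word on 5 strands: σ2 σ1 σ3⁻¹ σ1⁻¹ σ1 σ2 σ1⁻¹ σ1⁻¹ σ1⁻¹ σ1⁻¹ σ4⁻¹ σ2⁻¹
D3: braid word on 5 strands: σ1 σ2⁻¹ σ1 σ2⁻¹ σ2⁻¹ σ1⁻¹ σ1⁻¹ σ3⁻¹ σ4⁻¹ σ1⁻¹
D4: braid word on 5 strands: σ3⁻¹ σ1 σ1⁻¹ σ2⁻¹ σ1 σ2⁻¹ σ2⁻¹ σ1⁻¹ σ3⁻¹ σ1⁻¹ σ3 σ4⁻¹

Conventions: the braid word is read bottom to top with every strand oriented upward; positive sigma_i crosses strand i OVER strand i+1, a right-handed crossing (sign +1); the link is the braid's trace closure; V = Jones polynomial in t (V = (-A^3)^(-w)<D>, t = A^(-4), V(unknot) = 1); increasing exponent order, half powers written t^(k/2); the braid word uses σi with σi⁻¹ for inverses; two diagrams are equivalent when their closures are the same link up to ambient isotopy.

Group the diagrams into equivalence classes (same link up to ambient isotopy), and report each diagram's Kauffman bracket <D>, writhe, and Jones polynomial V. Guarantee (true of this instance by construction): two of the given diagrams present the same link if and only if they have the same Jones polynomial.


grouping into links: {D1, D3, D4} | {D2}
V(D1) = -t^-6 + t^-5 - t^-4 + 2t^-3 - t^-2 + t^-1  (w -6, c 12, <D> = A^-14 - A^-10 + 2A^-6 - A^-2 + A^2 - A^6)
D2 (bracket A^-8 + 1 - A^4; 12 crossings at w = -4): V = -t^-4 + t^-3 + t^-1
D3 (bracket A^-14 - A^-10 + 2A^-6 - A^-2 + A^2 - A^6; 10 crossings at w = -6): V = -t^-6 + t^-5 - t^-4 + 2t^-3 - t^-2 + t^-1
D4 (bracket A^-14 - A^-10 + 2A^-6 - A^-2 + A^2 - A^6; 12 crossings at w = -6): V = -t^-6 + t^-5 - t^-4 + 2t^-3 - t^-2 + t^-1
key observation: V(t) takes 2 values over 4 diagrams, fixing the grouping


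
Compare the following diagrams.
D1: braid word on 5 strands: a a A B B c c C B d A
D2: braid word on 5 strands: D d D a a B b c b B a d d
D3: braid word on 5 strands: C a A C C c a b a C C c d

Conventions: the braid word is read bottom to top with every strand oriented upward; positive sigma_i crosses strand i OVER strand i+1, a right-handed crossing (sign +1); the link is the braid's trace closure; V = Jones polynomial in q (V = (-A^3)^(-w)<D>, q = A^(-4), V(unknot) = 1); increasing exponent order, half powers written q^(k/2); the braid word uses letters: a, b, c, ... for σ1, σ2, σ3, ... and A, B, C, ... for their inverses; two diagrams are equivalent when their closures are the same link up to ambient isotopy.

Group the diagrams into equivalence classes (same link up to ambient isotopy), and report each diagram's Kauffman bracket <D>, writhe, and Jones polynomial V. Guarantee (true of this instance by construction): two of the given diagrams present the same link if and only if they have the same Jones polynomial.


equivalence classes: {D1} | {D2} | {D3}
D1 (bracket A^-1 + A^3 + A^7 - A^15; 11 crossings at w = -1): V = q^(-9/2) - q^(-5/2) - q^(-3/2) - q^(-1/2)
D2 (bracket -A^-3 + A^5 + A^9 + A^13; 13 crossings at w = +5): V = -q^(1/2) - q^(3/2) - q^(5/2) + q^(9/2)
D3 (bracket A^-3 + 2A^5 - A^9 + A^13 - A^17; 13 crossings at w = +1): V = q^(-7/2) - q^(-5/2) + q^(-3/2) - 2q^(-1/2) - q^(3/2)
key observation: 3 classes among 3 diagrams; unequal V(q) rules out equality


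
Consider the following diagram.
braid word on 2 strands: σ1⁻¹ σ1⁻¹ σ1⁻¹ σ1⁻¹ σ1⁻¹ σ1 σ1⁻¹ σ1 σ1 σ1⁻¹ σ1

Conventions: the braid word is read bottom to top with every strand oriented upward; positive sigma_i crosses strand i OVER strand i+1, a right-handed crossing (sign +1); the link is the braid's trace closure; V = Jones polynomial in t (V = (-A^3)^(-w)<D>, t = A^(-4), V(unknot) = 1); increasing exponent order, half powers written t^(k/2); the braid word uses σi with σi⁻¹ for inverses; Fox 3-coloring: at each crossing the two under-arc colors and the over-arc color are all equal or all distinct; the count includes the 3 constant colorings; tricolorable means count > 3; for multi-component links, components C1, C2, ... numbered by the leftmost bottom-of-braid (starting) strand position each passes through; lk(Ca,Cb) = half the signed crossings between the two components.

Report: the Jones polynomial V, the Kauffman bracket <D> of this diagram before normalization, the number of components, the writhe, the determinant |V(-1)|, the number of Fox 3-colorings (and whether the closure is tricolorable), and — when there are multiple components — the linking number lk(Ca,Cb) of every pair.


V(t) = -t^-4 + t^-3 + t^-1
bracket: -A^-5 - A^3 + A^7, w = -3
1 component, writhe -3, over 11 crossings
det 3, colorings 9 of 3^11 — tricolorable
observation: free reduction leaves σ1⁻¹ σ1⁻¹ σ1⁻¹ of the original 11 letters


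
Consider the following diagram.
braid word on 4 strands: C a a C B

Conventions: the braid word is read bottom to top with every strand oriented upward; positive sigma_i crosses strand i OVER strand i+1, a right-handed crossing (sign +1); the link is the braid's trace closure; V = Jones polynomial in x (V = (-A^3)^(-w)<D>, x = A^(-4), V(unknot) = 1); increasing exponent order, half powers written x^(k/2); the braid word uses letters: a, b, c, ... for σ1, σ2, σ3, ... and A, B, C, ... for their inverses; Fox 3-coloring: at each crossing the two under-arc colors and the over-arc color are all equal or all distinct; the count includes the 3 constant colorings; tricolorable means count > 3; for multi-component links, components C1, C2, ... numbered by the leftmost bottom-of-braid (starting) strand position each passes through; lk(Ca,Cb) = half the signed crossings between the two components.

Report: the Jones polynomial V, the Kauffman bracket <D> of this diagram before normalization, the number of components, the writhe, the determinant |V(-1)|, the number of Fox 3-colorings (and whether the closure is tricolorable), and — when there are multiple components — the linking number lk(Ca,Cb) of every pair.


V(x) = x^-2 + 2 + x^2
bracket: -A^-11 - 2A^-3 - A^5, w = -1
3 components, writhe -1, over 5 crossings
lk(C1,C2) = +1
linking number lk(C1,C3) = 0
lk(C2,C3): -1
det 4, colorings 3 of 3^5 — not tricolorable
observation: the span of V is 4, within the link bound 5 + 3 - 1


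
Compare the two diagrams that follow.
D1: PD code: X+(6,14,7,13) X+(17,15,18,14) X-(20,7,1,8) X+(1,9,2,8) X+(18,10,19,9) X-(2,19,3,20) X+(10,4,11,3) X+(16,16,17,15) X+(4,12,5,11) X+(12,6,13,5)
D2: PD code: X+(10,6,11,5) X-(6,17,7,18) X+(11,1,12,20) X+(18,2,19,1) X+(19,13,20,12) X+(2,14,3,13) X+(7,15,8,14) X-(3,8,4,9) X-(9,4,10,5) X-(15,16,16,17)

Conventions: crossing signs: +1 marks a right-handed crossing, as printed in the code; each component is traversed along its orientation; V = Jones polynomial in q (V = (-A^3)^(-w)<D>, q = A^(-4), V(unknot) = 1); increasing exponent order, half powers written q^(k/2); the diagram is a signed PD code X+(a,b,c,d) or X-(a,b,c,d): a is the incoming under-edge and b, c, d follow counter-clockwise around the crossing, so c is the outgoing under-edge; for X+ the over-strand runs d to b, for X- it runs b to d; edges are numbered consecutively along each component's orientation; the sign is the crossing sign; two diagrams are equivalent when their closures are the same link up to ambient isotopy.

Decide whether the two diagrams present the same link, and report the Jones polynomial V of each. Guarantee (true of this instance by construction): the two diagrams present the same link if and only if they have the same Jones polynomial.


equivalent: no
D1 (bracket -A^-10 + A^-6 - A^-2 + A^2 + A^10; 10 crossings at w = +6): V = q^2 + q^4 - q^5 + q^6 - q^7
D2 (bracket -A^-10 + A^-6 + A^2; 10 crossings at w = +2): V = q + q^3 - q^4
key observation: V(q) takes 2 values over 2 diagrams, fixing the grouping


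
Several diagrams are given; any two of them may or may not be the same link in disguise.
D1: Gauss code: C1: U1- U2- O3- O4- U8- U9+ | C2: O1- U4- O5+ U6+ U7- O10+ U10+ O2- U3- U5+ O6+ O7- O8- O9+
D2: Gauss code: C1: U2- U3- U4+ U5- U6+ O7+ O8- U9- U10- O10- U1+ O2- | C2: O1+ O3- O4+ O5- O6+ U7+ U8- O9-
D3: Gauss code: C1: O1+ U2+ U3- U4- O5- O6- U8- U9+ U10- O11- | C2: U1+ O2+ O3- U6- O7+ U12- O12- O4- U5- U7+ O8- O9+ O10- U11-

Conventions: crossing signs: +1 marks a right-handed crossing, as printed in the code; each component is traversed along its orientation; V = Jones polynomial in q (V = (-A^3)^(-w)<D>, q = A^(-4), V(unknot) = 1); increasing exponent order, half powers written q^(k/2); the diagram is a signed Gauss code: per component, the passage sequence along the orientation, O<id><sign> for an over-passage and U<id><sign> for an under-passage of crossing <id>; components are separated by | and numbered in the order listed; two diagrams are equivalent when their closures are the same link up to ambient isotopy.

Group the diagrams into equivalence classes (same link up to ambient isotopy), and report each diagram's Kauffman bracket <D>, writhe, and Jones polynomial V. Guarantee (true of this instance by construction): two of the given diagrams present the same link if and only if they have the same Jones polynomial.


equivalence classes: {D1, D3} | {D2}
D1 (bracket -A^-4 + 1 - A^4 - A^12; 10 crossings at w = -2): V = -q^(-9/2) - q^(-5/2) + q^(-3/2) - q^(-1/2)
D2 (bracket -A^-8 - A^-4; 10 crossings at w = -2): V = -q^(-1/2) - q^(1/2)
V(D3) = -q^(-9/2) - q^(-5/2) + q^(-3/2) - q^(-1/2)  [12 crossings, <D> = -A^-10 + A^-6 - A^-2 - A^6, w = -4]
key observation: 2 values of V(q) split the 3 diagrams


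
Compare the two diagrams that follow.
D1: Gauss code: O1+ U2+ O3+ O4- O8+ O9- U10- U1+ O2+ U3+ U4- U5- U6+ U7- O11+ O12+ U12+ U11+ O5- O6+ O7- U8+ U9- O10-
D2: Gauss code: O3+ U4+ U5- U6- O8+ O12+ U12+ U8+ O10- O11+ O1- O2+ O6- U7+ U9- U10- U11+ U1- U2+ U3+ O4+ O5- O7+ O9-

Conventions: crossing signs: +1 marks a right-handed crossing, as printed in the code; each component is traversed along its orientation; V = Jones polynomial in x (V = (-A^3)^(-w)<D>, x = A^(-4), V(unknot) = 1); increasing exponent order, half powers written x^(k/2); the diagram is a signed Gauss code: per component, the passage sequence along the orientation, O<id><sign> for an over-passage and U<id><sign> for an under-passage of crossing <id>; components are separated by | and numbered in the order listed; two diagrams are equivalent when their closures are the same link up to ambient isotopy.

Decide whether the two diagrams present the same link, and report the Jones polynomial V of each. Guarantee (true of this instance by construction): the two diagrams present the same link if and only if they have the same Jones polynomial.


equivalent: yes
V(D1) = 1  (w +2, c 12, <D> = A^6)
V(D2) = 1  (w +2, c 12, <D> = A^6)
why: one V(x) for all 2 diagrams — one class (guaranteed)


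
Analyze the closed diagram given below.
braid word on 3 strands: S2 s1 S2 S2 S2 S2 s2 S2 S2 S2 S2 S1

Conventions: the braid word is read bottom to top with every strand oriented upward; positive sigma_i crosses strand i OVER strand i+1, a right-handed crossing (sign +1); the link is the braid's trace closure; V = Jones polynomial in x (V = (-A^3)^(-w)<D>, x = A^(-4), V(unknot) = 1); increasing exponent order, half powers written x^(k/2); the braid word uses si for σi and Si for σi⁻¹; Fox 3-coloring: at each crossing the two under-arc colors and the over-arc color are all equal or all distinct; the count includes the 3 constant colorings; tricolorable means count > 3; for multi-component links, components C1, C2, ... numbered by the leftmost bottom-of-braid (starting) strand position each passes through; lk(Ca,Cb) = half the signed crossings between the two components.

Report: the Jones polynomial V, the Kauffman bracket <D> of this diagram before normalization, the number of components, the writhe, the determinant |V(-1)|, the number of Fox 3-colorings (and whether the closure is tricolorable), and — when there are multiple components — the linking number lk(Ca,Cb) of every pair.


Jones polynomial: V(x) = -x^-10 + x^-9 - x^-8 + x^-7 - x^-6 + x^-5 + x^-3
<D> = A^-12 + A^-4 - 1 + A^4 - A^8 + A^12 - A^16; writhe -8
components 1, writhe -8 (12 crossings)
3-colorings: 3 of 3^12, det 7 — not tricolorable
note: the word shrinks to σ2⁻¹ σ1 σ2⁻¹ σ2⁻¹ σ2⁻¹ σ2⁻¹ σ2⁻¹ σ2⁻¹ σ2⁻¹ σ1⁻¹ after cancelling


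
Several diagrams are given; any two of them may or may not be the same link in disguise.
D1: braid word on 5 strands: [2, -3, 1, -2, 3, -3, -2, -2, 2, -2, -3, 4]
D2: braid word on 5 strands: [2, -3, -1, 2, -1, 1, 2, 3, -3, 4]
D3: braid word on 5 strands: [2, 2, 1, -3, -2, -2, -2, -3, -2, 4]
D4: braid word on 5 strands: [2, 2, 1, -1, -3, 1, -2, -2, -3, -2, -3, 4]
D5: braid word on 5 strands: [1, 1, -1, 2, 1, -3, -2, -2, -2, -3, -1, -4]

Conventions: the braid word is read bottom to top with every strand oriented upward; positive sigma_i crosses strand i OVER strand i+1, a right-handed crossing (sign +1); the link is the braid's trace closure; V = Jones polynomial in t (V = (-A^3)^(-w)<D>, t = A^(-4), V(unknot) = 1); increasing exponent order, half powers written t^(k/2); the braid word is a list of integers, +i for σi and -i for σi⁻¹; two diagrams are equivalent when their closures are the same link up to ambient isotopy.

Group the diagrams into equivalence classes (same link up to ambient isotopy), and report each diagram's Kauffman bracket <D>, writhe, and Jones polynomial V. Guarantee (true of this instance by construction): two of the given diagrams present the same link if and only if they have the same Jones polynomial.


equivalence classes: {D1, D3, D4, D5} | {D2}
D1 (bracket A^-2 - A^2 + 2A^6 - A^10 + A^14 - A^18; 12 crossings at w = -2): V = -t^-6 + t^-5 - t^-4 + 2t^-3 - t^-2 + t^-1
V(D2) = t + t^3 - t^4  (w +2, c 10, <D> = -A^-10 + A^-6 + A^2)
V(D3) = -t^-6 + t^-5 - t^-4 + 2t^-3 - t^-2 + t^-1  (w -2, c 10, <D> = A^-2 - A^2 + 2A^6 - A^10 + A^14 - A^18)
D4 (bracket A^-2 - A^2 + 2A^6 - A^10 + A^14 - A^18; 12 crossings at w = -2): V = -t^-6 + t^-5 - t^-4 + 2t^-3 - t^-2 + t^-1
V(D5) = -t^-6 + t^-5 - t^-4 + 2t^-3 - t^-2 + t^-1  [12 crossings, <D> = A^-8 - A^-4 + 2 - A^4 + A^8 - A^12, w = -4]
observation: 2 values of V(t) split the 5 diagrams


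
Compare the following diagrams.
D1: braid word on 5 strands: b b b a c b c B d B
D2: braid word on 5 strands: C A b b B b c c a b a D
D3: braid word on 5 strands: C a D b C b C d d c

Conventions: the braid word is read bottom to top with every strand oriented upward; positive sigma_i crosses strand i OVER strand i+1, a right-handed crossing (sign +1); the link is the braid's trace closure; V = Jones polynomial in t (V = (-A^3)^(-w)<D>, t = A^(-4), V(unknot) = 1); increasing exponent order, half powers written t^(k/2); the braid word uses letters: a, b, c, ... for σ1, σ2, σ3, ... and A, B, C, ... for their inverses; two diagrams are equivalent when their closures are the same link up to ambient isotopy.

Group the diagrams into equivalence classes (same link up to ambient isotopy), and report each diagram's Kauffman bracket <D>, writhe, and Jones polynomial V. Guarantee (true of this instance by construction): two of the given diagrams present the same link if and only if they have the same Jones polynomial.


classes: {D1} | {D2} | {D3}
V(D1) = t + t^3 - t^4  [10 crossings, <D> = -A^2 + A^6 + A^14, w = +6]
V(D2) = t - t^2 + 2t^3 - t^4 + t^5 - t^6  (w +4, c 12, <D> = -A^-12 + A^-8 - A^-4 + 2 - A^4 + A^8)
V(D3) = t^-2 - t^-1 + 1 - t + t^2  [10 crossings, <D> = A^-2 - A^2 + A^6 - A^10 + A^14, w = +2]
note: 3 values of V(t) split the 3 diagrams


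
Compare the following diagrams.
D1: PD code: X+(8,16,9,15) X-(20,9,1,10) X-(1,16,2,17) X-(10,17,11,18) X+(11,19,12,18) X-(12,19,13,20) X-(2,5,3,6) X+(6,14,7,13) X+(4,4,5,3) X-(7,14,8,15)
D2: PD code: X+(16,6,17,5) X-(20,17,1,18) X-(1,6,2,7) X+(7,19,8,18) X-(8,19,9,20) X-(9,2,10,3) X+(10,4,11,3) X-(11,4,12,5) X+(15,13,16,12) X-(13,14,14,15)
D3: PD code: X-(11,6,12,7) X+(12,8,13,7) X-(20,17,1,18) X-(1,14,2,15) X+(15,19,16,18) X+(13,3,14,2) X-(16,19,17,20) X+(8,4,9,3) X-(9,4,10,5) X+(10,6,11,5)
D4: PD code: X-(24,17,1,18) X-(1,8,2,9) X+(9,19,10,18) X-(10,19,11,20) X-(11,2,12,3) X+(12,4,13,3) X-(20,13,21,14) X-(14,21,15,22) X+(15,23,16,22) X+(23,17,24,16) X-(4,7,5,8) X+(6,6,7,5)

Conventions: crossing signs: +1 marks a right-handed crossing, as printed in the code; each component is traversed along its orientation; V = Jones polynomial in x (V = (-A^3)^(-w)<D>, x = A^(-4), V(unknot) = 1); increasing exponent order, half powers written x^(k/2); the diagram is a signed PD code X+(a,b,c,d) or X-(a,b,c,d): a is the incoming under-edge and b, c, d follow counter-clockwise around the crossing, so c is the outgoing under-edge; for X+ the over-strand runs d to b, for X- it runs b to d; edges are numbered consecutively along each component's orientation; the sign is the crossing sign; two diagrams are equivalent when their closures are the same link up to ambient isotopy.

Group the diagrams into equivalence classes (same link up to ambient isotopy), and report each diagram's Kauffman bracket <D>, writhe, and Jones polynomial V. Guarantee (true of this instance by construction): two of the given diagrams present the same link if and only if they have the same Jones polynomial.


classes: {D1, D2, D3, D4}
V(D1) = 1  [10 crossings, <D> = A^-6, w = -2]
V(D2) = 1  (w -2, c 10, <D> = A^-6)
D3 (bracket 1; 10 crossings at w = 0): V = 1
V(D4) = 1  [12 crossings, <D> = A^-6, w = -2]
note: all 4 diagrams share one V(x), hence one class


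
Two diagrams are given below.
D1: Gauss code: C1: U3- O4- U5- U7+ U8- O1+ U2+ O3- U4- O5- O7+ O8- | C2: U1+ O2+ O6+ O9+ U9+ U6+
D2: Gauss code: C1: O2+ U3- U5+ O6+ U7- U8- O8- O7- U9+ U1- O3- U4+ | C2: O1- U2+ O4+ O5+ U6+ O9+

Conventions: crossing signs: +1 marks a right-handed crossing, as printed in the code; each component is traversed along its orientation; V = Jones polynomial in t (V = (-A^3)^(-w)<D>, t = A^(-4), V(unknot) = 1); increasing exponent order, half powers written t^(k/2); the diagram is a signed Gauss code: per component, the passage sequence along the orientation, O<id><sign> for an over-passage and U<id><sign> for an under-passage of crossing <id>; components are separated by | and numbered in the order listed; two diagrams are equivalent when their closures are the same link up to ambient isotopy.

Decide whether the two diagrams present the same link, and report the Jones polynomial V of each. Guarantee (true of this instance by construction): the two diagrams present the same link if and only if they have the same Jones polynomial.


equivalent: no
D1 (bracket A^-3 + 2A^5 - A^9 + A^13 - A^17; 9 crossings at w = +1): V = t^(-7/2) - t^(-5/2) + t^(-3/2) - 2t^(-1/2) - t^(3/2)
D2 (bracket A^-15 + A^-7 - A^-3 + A; 9 crossings at w = +1): V = -t^(1/2) + t^(3/2) - t^(5/2) - t^(9/2)
key observation: 2 values of V(t) split the 2 diagrams


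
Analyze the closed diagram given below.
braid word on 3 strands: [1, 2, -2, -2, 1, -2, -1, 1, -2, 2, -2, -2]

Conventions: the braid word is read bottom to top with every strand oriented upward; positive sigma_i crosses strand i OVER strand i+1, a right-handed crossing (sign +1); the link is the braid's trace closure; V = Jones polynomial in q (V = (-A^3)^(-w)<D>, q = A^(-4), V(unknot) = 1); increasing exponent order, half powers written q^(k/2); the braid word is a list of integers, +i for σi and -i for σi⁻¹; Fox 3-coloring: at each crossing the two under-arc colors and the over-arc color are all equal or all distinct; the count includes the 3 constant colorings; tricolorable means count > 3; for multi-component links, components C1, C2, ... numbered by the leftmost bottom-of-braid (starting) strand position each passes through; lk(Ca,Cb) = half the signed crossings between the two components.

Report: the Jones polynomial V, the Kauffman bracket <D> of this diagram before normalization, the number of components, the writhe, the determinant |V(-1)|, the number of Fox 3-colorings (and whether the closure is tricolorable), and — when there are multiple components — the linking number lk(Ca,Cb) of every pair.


V = q^-5 - 2q^-4 + 2q^-3 - 2q^-2 + 2q^-1 - 1 + q
<D> = A^-10 - A^-6 + 2A^-2 - 2A^2 + 2A^6 - 2A^10 + A^14 (w = -2)
1 component over 12 crossings, w = -2
3 Fox colorings among 3^12, |V(-1)| = 11: not tricolorable
why: V spans 6 powers of q: at least 6 crossings in any diagram


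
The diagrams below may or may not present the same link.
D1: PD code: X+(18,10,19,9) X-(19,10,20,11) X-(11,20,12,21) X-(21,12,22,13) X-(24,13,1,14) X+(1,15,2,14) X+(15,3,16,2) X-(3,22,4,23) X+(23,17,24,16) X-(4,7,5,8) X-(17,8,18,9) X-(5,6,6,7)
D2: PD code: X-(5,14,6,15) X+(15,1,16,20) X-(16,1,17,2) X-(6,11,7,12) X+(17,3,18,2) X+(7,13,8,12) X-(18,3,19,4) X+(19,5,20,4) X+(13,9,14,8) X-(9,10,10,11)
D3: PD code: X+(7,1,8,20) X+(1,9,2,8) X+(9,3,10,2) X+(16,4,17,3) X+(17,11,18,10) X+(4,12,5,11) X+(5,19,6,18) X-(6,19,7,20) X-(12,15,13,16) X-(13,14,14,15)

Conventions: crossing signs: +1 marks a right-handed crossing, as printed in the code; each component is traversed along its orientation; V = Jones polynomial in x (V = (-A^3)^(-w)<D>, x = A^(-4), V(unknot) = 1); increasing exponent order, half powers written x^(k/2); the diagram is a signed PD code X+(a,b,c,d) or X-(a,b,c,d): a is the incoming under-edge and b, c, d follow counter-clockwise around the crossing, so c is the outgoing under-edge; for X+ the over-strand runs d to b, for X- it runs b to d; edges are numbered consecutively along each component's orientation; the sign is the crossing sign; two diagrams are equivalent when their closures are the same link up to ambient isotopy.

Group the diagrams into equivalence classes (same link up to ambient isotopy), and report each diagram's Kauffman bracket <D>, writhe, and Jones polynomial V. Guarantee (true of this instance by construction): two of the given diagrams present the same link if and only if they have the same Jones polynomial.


classes: {D1} | {D2} | {D3}
V(D1) = x^-5 - 2x^-4 + 2x^-3 - 2x^-2 + 2x^-1 - 1 + x  [12 crossings, <D> = A^-16 - A^-12 + 2A^-8 - 2A^-4 + 2 - 2A^4 + A^8, w = -4]
D2 (bracket 1; 10 crossings at w = 0): V = 1
D3 (bracket -A^-16 + A^-12 - A^-8 + A^-4 + A^4; 10 crossings at w = +4): V = x^2 + x^4 - x^5 + x^6 - x^7
note: 3 values of V(x) split the 3 diagrams


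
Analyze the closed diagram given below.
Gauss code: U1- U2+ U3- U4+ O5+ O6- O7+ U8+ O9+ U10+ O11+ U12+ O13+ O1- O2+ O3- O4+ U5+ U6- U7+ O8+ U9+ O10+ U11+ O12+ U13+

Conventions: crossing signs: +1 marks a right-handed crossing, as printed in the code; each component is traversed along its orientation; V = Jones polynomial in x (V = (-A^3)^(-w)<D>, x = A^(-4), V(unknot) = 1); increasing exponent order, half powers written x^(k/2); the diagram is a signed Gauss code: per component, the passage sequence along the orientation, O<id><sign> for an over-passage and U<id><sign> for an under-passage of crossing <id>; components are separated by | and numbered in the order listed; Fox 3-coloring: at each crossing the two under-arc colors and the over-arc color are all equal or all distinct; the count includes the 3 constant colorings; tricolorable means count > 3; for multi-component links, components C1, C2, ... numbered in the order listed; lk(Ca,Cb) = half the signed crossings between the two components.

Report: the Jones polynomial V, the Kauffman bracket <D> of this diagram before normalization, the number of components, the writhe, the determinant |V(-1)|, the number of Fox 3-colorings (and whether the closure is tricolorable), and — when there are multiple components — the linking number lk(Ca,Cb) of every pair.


Jones polynomial: V(x) = x^3 + x^5 - x^6 + x^7 - x^8 + x^9 - x^10
<D> = A^-19 - A^-15 + A^-11 - A^-7 + A^-3 - A - A^9; writhe +7
components 1, writhe +7 (13 crossings)
3-colorings: 3 of 3^13, det 7 — not tricolorable
note: the span of V is 7, forcing >= 7 crossings in any diagram


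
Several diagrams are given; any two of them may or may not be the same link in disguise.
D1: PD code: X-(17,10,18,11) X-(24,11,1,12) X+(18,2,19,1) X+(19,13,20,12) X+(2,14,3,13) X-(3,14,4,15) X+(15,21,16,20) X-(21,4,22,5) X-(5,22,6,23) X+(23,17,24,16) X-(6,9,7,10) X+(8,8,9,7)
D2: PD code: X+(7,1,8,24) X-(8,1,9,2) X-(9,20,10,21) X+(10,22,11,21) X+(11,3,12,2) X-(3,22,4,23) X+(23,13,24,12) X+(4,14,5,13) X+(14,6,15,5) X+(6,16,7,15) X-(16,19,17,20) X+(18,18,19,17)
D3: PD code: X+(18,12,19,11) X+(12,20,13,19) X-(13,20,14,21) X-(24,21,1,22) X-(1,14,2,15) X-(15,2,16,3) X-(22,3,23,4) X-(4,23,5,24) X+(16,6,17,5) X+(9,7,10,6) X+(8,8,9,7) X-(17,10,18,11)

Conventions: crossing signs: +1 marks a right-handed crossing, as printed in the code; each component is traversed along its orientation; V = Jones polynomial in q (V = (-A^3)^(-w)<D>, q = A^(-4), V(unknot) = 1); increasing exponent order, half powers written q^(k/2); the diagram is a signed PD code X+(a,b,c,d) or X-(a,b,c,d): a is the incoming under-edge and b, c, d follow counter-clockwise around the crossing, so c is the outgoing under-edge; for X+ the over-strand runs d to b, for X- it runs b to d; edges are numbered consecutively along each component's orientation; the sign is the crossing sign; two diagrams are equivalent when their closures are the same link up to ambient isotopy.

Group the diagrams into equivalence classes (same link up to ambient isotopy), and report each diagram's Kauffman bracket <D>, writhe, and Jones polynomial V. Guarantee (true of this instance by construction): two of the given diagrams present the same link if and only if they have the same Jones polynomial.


equivalence classes: {D1} | {D2} | {D3}
D1 (bracket -A^-12 + 2A^-8 - 2A^-4 + 3 - 2A^4 + 2A^8 - A^12; 12 crossings at w = 0): V = -q^-3 + 2q^-2 - 2q^-1 + 3 - 2q + 2q^2 - q^3
V(D2) = q - q^2 + 2q^3 - q^4 + q^5 - q^6  [12 crossings, <D> = -A^-12 + A^-8 - A^-4 + 2 - A^4 + A^8, w = +4]
V(D3) = -q^-6 + q^-5 - q^-4 + 2q^-3 - q^-2 + q^-1  [12 crossings, <D> = A^-2 - A^2 + 2A^6 - A^10 + A^14 - A^18, w = -2]
key observation: 3 classes among 3 diagrams; unequal V(q) rules out equality


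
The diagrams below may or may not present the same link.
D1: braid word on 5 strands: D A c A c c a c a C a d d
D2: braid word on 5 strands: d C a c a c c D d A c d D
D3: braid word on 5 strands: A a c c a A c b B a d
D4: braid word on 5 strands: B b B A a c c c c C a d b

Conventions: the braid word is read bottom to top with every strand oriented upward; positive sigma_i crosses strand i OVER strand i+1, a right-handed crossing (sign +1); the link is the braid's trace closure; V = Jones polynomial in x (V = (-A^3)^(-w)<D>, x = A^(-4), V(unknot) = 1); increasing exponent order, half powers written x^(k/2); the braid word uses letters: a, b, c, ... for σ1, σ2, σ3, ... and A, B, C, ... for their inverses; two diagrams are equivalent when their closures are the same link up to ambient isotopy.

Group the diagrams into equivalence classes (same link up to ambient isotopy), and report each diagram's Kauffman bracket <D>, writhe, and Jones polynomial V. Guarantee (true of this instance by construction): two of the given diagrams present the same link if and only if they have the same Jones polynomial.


classes: {D1, D2, D3, D4}
V(D1) = -x^(1/2) - x^(3/2) - x^(5/2) + x^(9/2)  [13 crossings, <D> = -A^-3 + A^5 + A^9 + A^13, w = +5]
V(D2) = -x^(1/2) - x^(3/2) - x^(5/2) + x^(9/2)  [13 crossings, <D> = -A^-3 + A^5 + A^9 + A^13, w = +5]
D3 (bracket -A^-3 + A^5 + A^9 + A^13; 11 crossings at w = +5): V = -x^(1/2) - x^(3/2) - x^(5/2) + x^(9/2)
D4 (bracket -A^-3 + A^5 + A^9 + A^13; 13 crossings at w = +5): V = -x^(1/2) - x^(3/2) - x^(5/2) + x^(9/2)
insight: one V(x) for all 4 diagrams — one class (guaranteed)
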